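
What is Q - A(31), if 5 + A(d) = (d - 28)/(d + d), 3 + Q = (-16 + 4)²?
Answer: 9049/62 ≈ 145.95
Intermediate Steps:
Q = 141 (Q = -3 + (-16 + 4)² = -3 + (-12)² = -3 + 144 = 141)
A(d) = -5 + (-28 + d)/(2*d) (A(d) = -5 + (d - 28)/(d + d) = -5 + (-28 + d)/((2*d)) = -5 + (-28 + d)*(1/(2*d)) = -5 + (-28 + d)/(2*d))
Q - A(31) = 141 - (-9/2 - 14/31) = 141 - 1*(-307/62) = 141 + 307/62 = 9049/62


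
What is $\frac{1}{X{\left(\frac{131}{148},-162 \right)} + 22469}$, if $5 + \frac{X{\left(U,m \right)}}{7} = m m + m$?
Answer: $\frac{1}{205008} \approx 4.8779 \cdot 10^{-6}$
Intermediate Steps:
$X{\left(U,m \right)} = -35 + 7 m + 7 m^{2}$ ($X{\left(U,m \right)} = -35 + 7 \left(m m + m\right) = -35 + 7 \left(m^{2} + m\right) = -35 + 7 \left(m + m^{2}\right) = -35 + \left(7 m + 7 m^{2}\right) = -35 + 7 m + 7 m^{2}$)
$\frac{1}{X{\left(\frac{131}{148},-162 \right)} + 22469} = \frac{1}{\left(-35 + 7 \left(-162\right) + 7 \left(-162\right)^{2}\right) + 22469} = \frac{1}{\left(-35 - 1134 + 7 \cdot 26244\right) + 22469} = \frac{1}{\left(-35 - 1134 + 183708\right) + 22469} = \frac{1}{182539 + 22469} = \frac{1}{205008}$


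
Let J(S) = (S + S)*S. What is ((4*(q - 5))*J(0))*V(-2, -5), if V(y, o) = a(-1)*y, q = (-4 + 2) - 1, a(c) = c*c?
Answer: 0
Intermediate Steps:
a(c) = c²
q = -3 (q = -2 - 1 = -3)
J(S) = 2*S² (J(S) = (2*S)*S = 2*S²)
V(y, o) = y (V(y, o) = (-1)²*y = 1*y = y)
((4*(q - 5))*J(0))*V(-2, -5) = ((4*(-3 - 5))*(2*0²))*(-2) = ((4*(-8))*(2*0))*(-2) = -32*0*(-2) = 0*(-2) = 0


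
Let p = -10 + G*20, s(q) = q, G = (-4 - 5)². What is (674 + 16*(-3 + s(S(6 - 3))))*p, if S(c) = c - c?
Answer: 1007860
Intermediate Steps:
S(c) = 0
G = 81 (G = (-9)² = 81)
p = 1610 (p = -10 + 81*20 = -10 + 1620 = 1610)
(674 + 16*(-3 + s(S(6 - 3))))*p = (674 + 16*(-3 + 0))*1610 = (674 + 16*(-3))*1610 = (674 - 48)*1610 = 626*1610 = 1007860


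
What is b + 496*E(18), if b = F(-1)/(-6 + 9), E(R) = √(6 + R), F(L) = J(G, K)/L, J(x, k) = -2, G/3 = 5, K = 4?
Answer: ⅔ + 992*√6 ≈ 2430.6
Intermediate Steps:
G = 15 (G = 3*5 = 15)
F(L) = -2/L
b = ⅔ (b = (-2/(-1))/(-6 + 9) = (-2*(-1))/3 = (⅓)*2 = ⅔ ≈ 0.66667)
b + 496*E(18) = ⅔ + 496*√(6 + 18) = ⅔ + 496*√24 = ⅔ + 496*(2*√6) = ⅔ + 992*√6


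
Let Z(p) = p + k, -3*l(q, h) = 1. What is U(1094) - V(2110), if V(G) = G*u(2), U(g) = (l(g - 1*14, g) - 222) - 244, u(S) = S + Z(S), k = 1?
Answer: -33049/3 ≈ -11016.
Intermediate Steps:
l(q, h) = -1/3 (l(q, h) = -1/3*1 = -1/3)
Z(p) = 1 + p (Z(p) = p + 1 = 1 + p)
u(S) = 1 + 2*S (u(S) = S + (1 + S) = 1 + 2*S)
U(g) = -1399/3 (U(g) = (-1/3 - 222) - 244 = -667/3 - 244 = -1399/3)
V(G) = 5*G (V(G) = G*(1 + 2*2) = G*(1 + 4) = G*5 = 5*G)
U(1094) - V(2110) = -1399/3 - 5*2110 = -1399/3 - 1*10550 = -1399/3 - 10550 = -33049/3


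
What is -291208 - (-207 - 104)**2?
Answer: -387929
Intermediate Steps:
-291208 - (-207 - 104)**2 = -291208 - 1*(-311)**2 = -291208 - 1*96721 = -291208 - 96721 = -387929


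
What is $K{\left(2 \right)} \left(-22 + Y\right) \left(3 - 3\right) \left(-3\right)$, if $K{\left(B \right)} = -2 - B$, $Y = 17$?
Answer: $0$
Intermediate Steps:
$K{\left(2 \right)} \left(-22 + Y\right) \left(3 - 3\right) \left(-3\right) = \left(-2 - 2\right) \left(-22 + 17\right) \left(3 - 3\right) \left(-3\right) = \left(-2 - 2\right) \left(\left(-5\right) 0\right) \left(-3\right) = \left(-4\right) 0 \left(-3\right) = 0 \left(-3\right) = 0$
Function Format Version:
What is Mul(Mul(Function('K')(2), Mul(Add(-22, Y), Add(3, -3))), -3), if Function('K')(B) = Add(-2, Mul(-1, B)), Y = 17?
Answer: 0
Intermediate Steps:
Mul(Mul(Function('K')(2), Mul(Add(-22, Y), Add(3, -3))), -3) = Mul(Mul(Add(-2, Mul(-1, 2)), Mul(Add(-22, 17), Add(3, -3))), -3) = Mul(Mul(Add(-2, -2), Mul(-5, 0)), -3) = Mul(Mul(-4, 0), -3) = Mul(0, -3) = 0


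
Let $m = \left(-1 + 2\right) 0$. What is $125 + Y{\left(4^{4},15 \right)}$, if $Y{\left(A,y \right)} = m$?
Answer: $125$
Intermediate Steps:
$m = 0$ ($m = 1 \cdot 0 = 0$)
$Y{\left(A,y \right)} = 0$
$125 + Y{\left(4^{4},15 \right)} = 125 + 0 = 125$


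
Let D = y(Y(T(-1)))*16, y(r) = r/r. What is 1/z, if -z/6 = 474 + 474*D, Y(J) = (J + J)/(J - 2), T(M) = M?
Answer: -1/48348 ≈ -2.0683e-5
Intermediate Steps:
Y(J) = 2*J/(-2 + J) (Y(J) = (2*J)/(-2 + J) = 2*J/(-2 + J))
y(r) = 1
D = 16 (D = 1*16 = 16)
z = -48348 (z = -6*(474 + 474*16) = -6*(474 + 7584) = -6*8058 = -48348)
1/z = 1/(-48348) = -1/48348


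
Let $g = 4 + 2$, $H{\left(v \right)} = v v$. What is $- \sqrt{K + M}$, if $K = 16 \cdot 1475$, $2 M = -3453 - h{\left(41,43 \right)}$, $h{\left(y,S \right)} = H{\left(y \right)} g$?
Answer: $- \frac{\sqrt{67322}}{2} \approx -129.73$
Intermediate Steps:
$H{\left(v \right)} = v^{2}$
$g = 6$
$h{\left(y,S \right)} = 6 y^{2}$ ($h{\left(y,S \right)} = y^{2} \cdot 6 = 6 y^{2}$)
$M = - \frac{13539}{2}$ ($M = \frac{-3453 - 6 \cdot 41^{2}}{2} = \frac{-3453 - 6 \cdot 1681}{2} = \frac{-3453 - 10086}{2} = \frac{1}{2} \left(-13539\right) = - \frac{13539}{2} \approx -6769.5$)
$K = 23600$
$- \sqrt{K + M} = - \sqrt{23600 - \frac{13539}{2}} = - \sqrt{\frac{33661}{2}} = - \frac{\sqrt{67322}}{2}$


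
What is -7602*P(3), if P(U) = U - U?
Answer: 0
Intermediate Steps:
P(U) = 0
-7602*P(3) = -7602*0 = 0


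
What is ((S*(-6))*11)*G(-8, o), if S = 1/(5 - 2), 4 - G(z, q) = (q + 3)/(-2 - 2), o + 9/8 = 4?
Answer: -1925/16 ≈ -120.31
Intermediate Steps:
o = 23/8 (o = -9/8 + 4 = 23/8 ≈ 2.8750)
G(z, q) = 19/4 + q/4 (G(z, q) = 4 - (q + 3)/(-2 - 2) = 4 - (3 + q)/(-4) = 4 - (3 + q)*(-1)/4 = 4 - (-¾ - q/4) = 4 + (¾ + q/4) = 19/4 + q/4)
S = ⅓ (S = 1/3 = ⅓ ≈ 0.33333)
((S*(-6))*11)*G(-8, o) = (((⅓)*(-6))*11)*(19/4 + (¼)*(23/8)) = (-2*11)*(19/4 + 23/32) = -22*175/32 = -1925/16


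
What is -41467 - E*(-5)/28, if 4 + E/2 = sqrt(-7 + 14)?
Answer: -290279/7 + 5*sqrt(7)/14 ≈ -41468.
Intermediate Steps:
E = -8 + 2*sqrt(7) (E = -8 + 2*sqrt(-7 + 14) = -8 + 2*sqrt(7) ≈ -2.7085)
-41467 - E*(-5)/28 = -41467 - (-8 + 2*sqrt(7))*(-5)/28 = -41467 - (40 - 10*sqrt(7))/28 = -41467 - (10/7 - 5*sqrt(7)/14) = -41467 + (-10/7 + 5*sqrt(7)/14) = -290279/7 + 5*sqrt(7)/14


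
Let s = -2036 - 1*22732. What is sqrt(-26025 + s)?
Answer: I*sqrt(50793) ≈ 225.37*I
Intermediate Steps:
s = -24768 (s = -2036 - 22732 = -24768)
sqrt(-26025 + s) = sqrt(-26025 - 24768) = sqrt(-50793) = I*sqrt(50793)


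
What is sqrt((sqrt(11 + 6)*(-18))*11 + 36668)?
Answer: sqrt(36668 - 198*sqrt(17)) ≈ 189.35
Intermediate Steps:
sqrt((sqrt(11 + 6)*(-18))*11 + 36668) = sqrt((sqrt(17)*(-18))*11 + 36668) = sqrt(-18*sqrt(17)*11 + 36668) = sqrt(-198*sqrt(17) + 36668) = sqrt(36668 - 198*sqrt(17))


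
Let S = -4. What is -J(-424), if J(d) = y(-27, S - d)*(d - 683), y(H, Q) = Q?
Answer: 464940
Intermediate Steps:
J(d) = (-683 + d)*(-4 - d) (J(d) = (-4 - d)*(d - 683) = (-4 - d)*(-683 + d) = (-683 + d)*(-4 - d))
-J(-424) = -(-1)*(-683 - 424)*(4 - 424) = -(-1)*(-1107)*(-420) = -1*(-464940) = 464940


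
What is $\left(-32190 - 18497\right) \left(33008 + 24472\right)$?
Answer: $-2913488760$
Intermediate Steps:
$\left(-32190 - 18497\right) \left(33008 + 24472\right) = \left(-32190 + \left(-21728 + 3231\right)\right) 57480 = \left(-32190 - 18497\right) 57480 = \left(-50687\right) 57480 = -2913488760$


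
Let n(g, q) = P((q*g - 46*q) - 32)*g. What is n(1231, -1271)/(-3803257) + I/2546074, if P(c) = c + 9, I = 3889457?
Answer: 4735418754426301/9683373763018 ≈ 489.03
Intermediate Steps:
P(c) = 9 + c
n(g, q) = g*(-23 - 46*q + g*q) (n(g, q) = (9 + ((q*g - 46*q) - 32))*g = (9 + ((g*q - 46*q) - 32))*g = (9 + ((-46*q + g*q) - 32))*g = (9 + (-32 - 46*q + g*q))*g = (-23 - 46*q + g*q)*g = g*(-23 - 46*q + g*q))
n(1231, -1271)/(-3803257) + I/2546074 = (1231*(-23 - 46*(-1271) + 1231*(-1271)))/(-3803257) + 3889457/2546074 = (1231*(-23 + 58466 - 1564601))*(-1/3803257) + 3889457*(1/2546074) = (1231*(-1506158))*(-1/3803257) + 3889457/2546074 = -1854080498*(-1/3803257) + 3889457/2546074 = 1854080498/3803257 + 3889457/2546074 = 4735418754426301/9683373763018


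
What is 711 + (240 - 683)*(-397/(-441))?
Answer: 137680/441 ≈ 312.20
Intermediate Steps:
711 + (240 - 683)*(-397/(-441)) = 711 - (-175871)*(-1)/441 = 711 - 443*397/441 = 711 - 175871/441 = 137680/441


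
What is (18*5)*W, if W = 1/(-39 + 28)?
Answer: -90/11 ≈ -8.1818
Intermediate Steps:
W = -1/11 (W = 1/(-11) = -1/11 ≈ -0.090909)
(18*5)*W = (18*5)*(-1/11) = 90*(-1/11) = -90/11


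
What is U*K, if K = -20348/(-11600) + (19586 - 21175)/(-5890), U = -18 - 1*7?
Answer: -3457053/68324 ≈ -50.598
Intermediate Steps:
U = -25 (U = -18 - 7 = -25)
K = 3457053/1708100 (K = -20348*(-1/11600) - 1589*(-1/5890) = 5087/2900 + 1589/5890 = 3457053/1708100 ≈ 2.0239)
U*K = -25*3457053/1708100 = -3457053/68324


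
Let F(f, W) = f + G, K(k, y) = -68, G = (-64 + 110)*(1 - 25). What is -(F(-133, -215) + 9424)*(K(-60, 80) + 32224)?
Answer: -263261172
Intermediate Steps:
G = -1104 (G = 46*(-24) = -1104)
F(f, W) = -1104 + f (F(f, W) = f - 1104 = -1104 + f)
-(F(-133, -215) + 9424)*(K(-60, 80) + 32224) = -((-1104 - 133) + 9424)*(-68 + 32224) = -(-1237 + 9424)*32156 = -8187*32156 = -1*263261172 = -263261172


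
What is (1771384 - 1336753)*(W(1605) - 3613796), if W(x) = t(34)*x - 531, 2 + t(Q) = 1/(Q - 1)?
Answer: -17294998434732/11 ≈ -1.5723e+12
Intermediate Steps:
t(Q) = -2 + 1/(-1 + Q) (t(Q) = -2 + 1/(Q - 1) = -2 + 1/(-1 + Q))
W(x) = -531 - 65*x/33 (W(x) = ((3 - 2*34)/(-1 + 34))*x - 531 = ((3 - 68)/33)*x - 531 = ((1/33)*(-65))*x - 531 = -65*x/33 - 531 = -531 - 65*x/33)
(1771384 - 1336753)*(W(1605) - 3613796) = (1771384 - 1336753)*((-531 - 65/33*1605) - 3613796) = 434631*((-531 - 34775/11) - 3613796) = 434631*(-40616/11 - 3613796) = 434631*(-39792372/11) = -17294998434732/11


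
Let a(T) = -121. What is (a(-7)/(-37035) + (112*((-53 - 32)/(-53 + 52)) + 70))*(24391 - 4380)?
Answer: 7107222243481/37035 ≈ 1.9191e+8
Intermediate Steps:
(a(-7)/(-37035) + (112*((-53 - 32)/(-53 + 52)) + 70))*(24391 - 4380) = (-121/(-37035) + (112*((-53 - 32)/(-53 + 52)) + 70))*(24391 - 4380) = (-121*(-1/37035) + (112*(-85/(-1)) + 70))*20011 = (121/37035 + (112*(-85*(-1)) + 70))*20011 = (121/37035 + (112*85 + 70))*20011 = (121/37035 + (9520 + 70))*20011 = (121/37035 + 9590)*20011 = (355165771/37035)*20011 = 7107222243481/37035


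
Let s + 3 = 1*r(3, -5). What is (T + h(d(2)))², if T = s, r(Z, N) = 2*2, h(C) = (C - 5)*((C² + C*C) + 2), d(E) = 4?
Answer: 1089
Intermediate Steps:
h(C) = (-5 + C)*(2 + 2*C²) (h(C) = (-5 + C)*((C² + C²) + 2) = (-5 + C)*(2*C² + 2) = (-5 + C)*(2 + 2*C²))
r(Z, N) = 4
s = 1 (s = -3 + 1*4 = -3 + 4 = 1)
T = 1
(T + h(d(2)))² = (1 + (-10 - 10*4² + 2*4 + 2*4³))² = (1 + (-10 - 10*16 + 8 + 2*64))² = (1 + (-10 - 160 + 8 + 128))² = (1 - 34)² = (-33)² = 1089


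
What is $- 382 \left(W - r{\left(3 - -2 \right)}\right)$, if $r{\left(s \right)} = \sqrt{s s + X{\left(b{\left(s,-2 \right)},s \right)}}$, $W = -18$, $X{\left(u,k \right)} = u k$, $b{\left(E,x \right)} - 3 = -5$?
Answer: $6876 + 382 \sqrt{15} \approx 8355.5$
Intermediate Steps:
$b{\left(E,x \right)} = -2$ ($b{\left(E,x \right)} = 3 - 5 = -2$)
$X{\left(u,k \right)} = k u$
$r{\left(s \right)} = \sqrt{s^{2} - 2 s}$ ($r{\left(s \right)} = \sqrt{s s + s \left(-2\right)} = \sqrt{s^{2} - 2 s}$)
$- 382 \left(W - r{\left(3 - -2 \right)}\right) = - 382 \left(-18 - \sqrt{\left(3 - -2\right) \left(-2 + \left(3 - -2\right)\right)}\right) = - 382 \left(-18 - \sqrt{\left(3 + 2\right) \left(-2 + \left(3 + 2\right)\right)}\right) = - 382 \left(-18 - \sqrt{5 \left(-2 + 5\right)}\right) = - 382 \left(-18 - \sqrt{5 \cdot 3}\right) = - 382 \left(-18 - \sqrt{15}\right) = 6876 + 382 \sqrt{15}$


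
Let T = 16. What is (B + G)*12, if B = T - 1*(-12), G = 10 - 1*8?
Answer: 360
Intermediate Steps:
G = 2 (G = 10 - 8 = 2)
B = 28 (B = 16 - 1*(-12) = 16 + 12 = 28)
(B + G)*12 = (28 + 2)*12 = 30*12 = 360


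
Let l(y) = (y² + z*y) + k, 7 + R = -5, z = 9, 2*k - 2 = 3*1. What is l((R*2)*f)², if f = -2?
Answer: 29997529/4 ≈ 7.4994e+6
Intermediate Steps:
k = 5/2 (k = 1 + (3*1)/2 = 1 + (½)*3 = 1 + 3/2 = 5/2 ≈ 2.5000)
R = -12 (R = -7 - 5 = -12)
l(y) = 5/2 + y² + 9*y (l(y) = (y² + 9*y) + 5/2 = 5/2 + y² + 9*y)
l((R*2)*f)² = (5/2 + (-12*2*(-2))² + 9*(-12*2*(-2)))² = (5/2 + (-24*(-2))² + 9*(-24*(-2)))² = (5/2 + 48² + 9*48)² = (5/2 + 2304 + 432)² = (5477/2)² = 29997529/4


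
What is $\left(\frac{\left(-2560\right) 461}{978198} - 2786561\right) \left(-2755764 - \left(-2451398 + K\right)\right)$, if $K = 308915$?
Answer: $\frac{278614537223016313}{163033} \approx 1.7089 \cdot 10^{12}$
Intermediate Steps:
$\left(\frac{\left(-2560\right) 461}{978198} - 2786561\right) \left(-2755764 - \left(-2451398 + K\right)\right) = \left(\frac{\left(-2560\right) 461}{978198} - 2786561\right) \left(-2755764 + \left(2451398 - 308915\right)\right) = \left(\left(-1180160\right) \frac{1}{978198} - 2786561\right) \left(-2755764 + \left(2451398 - 308915\right)\right) = \left(- \frac{590080}{489099} - 2786561\right) \left(-2755764 + 2142483\right) = \left(- \frac{1362904788619}{489099}\right) \left(-613281\right) = \frac{278614537223016313}{163033}$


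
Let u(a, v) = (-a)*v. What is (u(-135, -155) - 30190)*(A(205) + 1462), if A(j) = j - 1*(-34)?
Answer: -86946615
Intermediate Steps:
A(j) = 34 + j (A(j) = j + 34 = 34 + j)
u(a, v) = -a*v
(u(-135, -155) - 30190)*(A(205) + 1462) = (-1*(-135)*(-155) - 30190)*((34 + 205) + 1462) = (-20925 - 30190)*(239 + 1462) = -51115*1701 = -86946615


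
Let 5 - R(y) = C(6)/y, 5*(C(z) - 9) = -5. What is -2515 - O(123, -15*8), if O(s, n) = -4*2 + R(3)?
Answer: -7528/3 ≈ -2509.3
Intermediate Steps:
C(z) = 8 (C(z) = 9 + (1/5)*(-5) = 9 - 1 = 8)
R(y) = 5 - 8/y
O(s, n) = -17/3 (O(s, n) = -4*2 + (5 - 8/3) = -8 + (5 - 8*1/3) = -8 + (5 - 8/3) = -8 + 7/3 = -17/3)
-2515 - O(123, -15*8) = -2515 - 1*(-17/3) = -2515 + 17/3 = -7528/3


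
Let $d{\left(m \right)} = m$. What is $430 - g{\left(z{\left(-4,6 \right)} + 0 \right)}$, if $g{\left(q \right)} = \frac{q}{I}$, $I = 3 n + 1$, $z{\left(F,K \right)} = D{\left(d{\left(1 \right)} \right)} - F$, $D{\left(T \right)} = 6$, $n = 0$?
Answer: $420$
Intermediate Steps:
$z{\left(F,K \right)} = 6 - F$
$I = 1$ ($I = 3 \cdot 0 + 1 = 0 + 1 = 1$)
$g{\left(q \right)} = q$ ($g{\left(q \right)} = \frac{q}{1} = q 1 = q$)
$430 - g{\left(z{\left(-4,6 \right)} + 0 \right)} = 430 - \left(\left(6 - -4\right) + 0\right) = 430 - \left(\left(6 + 4\right) + 0\right) = 430 - \left(10 + 0\right) = 430 - 10 = 420$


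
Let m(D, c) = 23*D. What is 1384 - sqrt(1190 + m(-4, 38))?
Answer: 1384 - 3*sqrt(122) ≈ 1350.9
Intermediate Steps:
1384 - sqrt(1190 + m(-4, 38)) = 1384 - sqrt(1190 + 23*(-4)) = 1384 - sqrt(1190 - 92) = 1384 - sqrt(1098) = 1384 - 3*sqrt(122)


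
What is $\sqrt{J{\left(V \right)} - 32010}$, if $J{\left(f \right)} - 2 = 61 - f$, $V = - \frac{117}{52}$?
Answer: $\frac{i \sqrt{127779}}{2} \approx 178.73 i$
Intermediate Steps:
$V = - \frac{9}{4}$ ($V = \left(-117\right) \frac{1}{52} = - \frac{9}{4} \approx -2.25$)
$J{\left(f \right)} = 63 - f$ ($J{\left(f \right)} = 2 - \left(-61 + f\right) = 63 - f$)
$\sqrt{J{\left(V \right)} - 32010} = \sqrt{\left(63 - - \frac{9}{4}\right) - 32010} = \sqrt{\left(63 + \frac{9}{4}\right) - 32010} = \sqrt{\frac{261}{4} - 32010} = \sqrt{- \frac{127779}{4}} = \frac{i \sqrt{127779}}{2}$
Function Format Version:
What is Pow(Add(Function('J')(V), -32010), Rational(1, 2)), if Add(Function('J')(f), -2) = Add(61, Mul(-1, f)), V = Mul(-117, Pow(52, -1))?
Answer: Mul(Rational(1, 2), I, Pow(127779, Rational(1, 2))) ≈ Mul(178.73, I)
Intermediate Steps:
V = Rational(-9, 4) (V = Mul(-117, Rational(1, 52)) = Rational(-9, 4) ≈ -2.2500)
Function('J')(f) = Add(63, Mul(-1, f)) (Function('J')(f) = Add(2, Add(61, Mul(-1, f))) = Add(63, Mul(-1, f)))
Pow(Add(Function('J')(V), -32010), Rational(1, 2)) = Pow(Add(Add(63, Mul(-1, Rational(-9, 4))), -32010), Rational(1, 2)) = Pow(Add(Add(63, Rational(9, 4)), -32010), Rational(1, 2)) = Pow(Add(Rational(261, 4), -32010), Rational(1, 2)) = Pow(Rational(-127779, 4), Rational(1, 2)) = Mul(Rational(1, 2), I, Pow(127779, Rational(1, 2)))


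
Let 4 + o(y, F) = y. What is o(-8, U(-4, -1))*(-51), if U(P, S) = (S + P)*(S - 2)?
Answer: 612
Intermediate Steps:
U(P, S) = (-2 + S)*(P + S) (U(P, S) = (P + S)*(-2 + S) = (-2 + S)*(P + S))
o(y, F) = -4 + y
o(-8, U(-4, -1))*(-51) = (-4 - 8)*(-51) = -12*(-51) = 612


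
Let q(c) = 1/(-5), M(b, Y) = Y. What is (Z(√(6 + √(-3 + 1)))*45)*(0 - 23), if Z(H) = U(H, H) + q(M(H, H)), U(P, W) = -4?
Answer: 4347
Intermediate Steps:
q(c) = -⅕
Z(H) = -21/5 (Z(H) = -4 - ⅕ = -21/5)
(Z(√(6 + √(-3 + 1)))*45)*(0 - 23) = (-21/5*45)*(0 - 23) = -189*(-23) = 4347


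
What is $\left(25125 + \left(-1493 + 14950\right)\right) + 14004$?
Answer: $52586$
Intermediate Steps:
$\left(25125 + \left(-1493 + 14950\right)\right) + 14004 = \left(25125 + 13457\right) + 14004 = 38582 + 14004 = 52586$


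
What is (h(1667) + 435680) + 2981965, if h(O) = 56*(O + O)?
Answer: 3604349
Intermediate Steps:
h(O) = 112*O (h(O) = 56*(2*O) = 112*O)
(h(1667) + 435680) + 2981965 = (112*1667 + 435680) + 2981965 = (186704 + 435680) + 2981965 = 622384 + 2981965 = 3604349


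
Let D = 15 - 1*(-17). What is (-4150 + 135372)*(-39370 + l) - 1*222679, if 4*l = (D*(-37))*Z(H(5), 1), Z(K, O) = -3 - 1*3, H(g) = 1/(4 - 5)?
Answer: -4933382547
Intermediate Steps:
H(g) = -1 (H(g) = 1/(-1) = -1)
Z(K, O) = -6 (Z(K, O) = -3 - 3 = -6)
D = 32 (D = 15 + 17 = 32)
l = 1776 (l = ((32*(-37))*(-6))/4 = (-1184*(-6))/4 = (¼)*7104 = 1776)
(-4150 + 135372)*(-39370 + l) - 1*222679 = (-4150 + 135372)*(-39370 + 1776) - 1*222679 = 131222*(-37594) - 222679 = -4933159868 - 222679 = -4933382547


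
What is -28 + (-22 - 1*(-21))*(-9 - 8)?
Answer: -11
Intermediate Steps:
-28 + (-22 - 1*(-21))*(-9 - 8) = -28 + (-22 + 21)*(-17) = -28 - 1*(-17) = -28 + 17 = -11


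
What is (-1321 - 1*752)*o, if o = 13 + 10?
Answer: -47679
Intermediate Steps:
o = 23
(-1321 - 1*752)*o = (-1321 - 1*752)*23 = (-1321 - 752)*23 = -2073*23 = -47679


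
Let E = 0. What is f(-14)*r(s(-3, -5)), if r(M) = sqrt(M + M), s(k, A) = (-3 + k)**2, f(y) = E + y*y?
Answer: 1176*sqrt(2) ≈ 1663.1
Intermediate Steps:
f(y) = y**2 (f(y) = 0 + y*y = 0 + y**2 = y**2)
r(M) = sqrt(2)*sqrt(M) (r(M) = sqrt(2*M) = sqrt(2)*sqrt(M))
f(-14)*r(s(-3, -5)) = (-14)**2*(sqrt(2)*sqrt((-3 - 3)**2)) = 196*(sqrt(2)*sqrt((-6)**2)) = 196*(sqrt(2)*sqrt(36)) = 196*(sqrt(2)*6) = 196*(6*sqrt(2)) = 1176*sqrt(2)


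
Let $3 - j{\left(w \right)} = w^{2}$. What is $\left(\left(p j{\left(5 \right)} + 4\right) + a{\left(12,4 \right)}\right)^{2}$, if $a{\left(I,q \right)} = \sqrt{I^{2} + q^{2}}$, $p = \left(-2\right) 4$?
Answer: $32560 + 1440 \sqrt{10} \approx 37114.0$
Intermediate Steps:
$p = -8$
$j{\left(w \right)} = 3 - w^{2}$
$\left(\left(p j{\left(5 \right)} + 4\right) + a{\left(12,4 \right)}\right)^{2} = \left(\left(- 8 \left(3 - 5^{2}\right) + 4\right) + \sqrt{12^{2} + 4^{2}}\right)^{2} = \left(\left(- 8 \left(3 - 25\right) + 4\right) + \sqrt{144 + 16}\right)^{2} = \left(\left(- 8 \left(3 - 25\right) + 4\right) + \sqrt{160}\right)^{2} = \left(\left(\left(-8\right) \left(-22\right) + 4\right) + 4 \sqrt{10}\right)^{2} = \left(\left(176 + 4\right) + 4 \sqrt{10}\right)^{2} = \left(180 + 4 \sqrt{10}\right)^{2}$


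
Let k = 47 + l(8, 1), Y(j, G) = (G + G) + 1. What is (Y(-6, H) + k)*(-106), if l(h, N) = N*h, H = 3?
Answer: -6572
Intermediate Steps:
Y(j, G) = 1 + 2*G (Y(j, G) = 2*G + 1 = 1 + 2*G)
k = 55 (k = 47 + 1*8 = 47 + 8 = 55)
(Y(-6, H) + k)*(-106) = ((1 + 2*3) + 55)*(-106) = ((1 + 6) + 55)*(-106) = (7 + 55)*(-106) = 62*(-106) = -6572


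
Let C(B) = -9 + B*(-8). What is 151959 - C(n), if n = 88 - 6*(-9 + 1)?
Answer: 153056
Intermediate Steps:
n = 136 (n = 88 - 6*(-8) = 88 - 1*(-48) = 88 + 48 = 136)
C(B) = -9 - 8*B
151959 - C(n) = 151959 - (-9 - 8*136) = 151959 - (-9 - 1088) = 151959 - 1*(-1097) = 151959 + 1097 = 153056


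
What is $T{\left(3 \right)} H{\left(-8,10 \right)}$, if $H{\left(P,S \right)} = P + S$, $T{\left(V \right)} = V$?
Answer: $6$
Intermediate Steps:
$T{\left(3 \right)} H{\left(-8,10 \right)} = 3 \left(-8 + 10\right) = 3 \cdot 2 = 6$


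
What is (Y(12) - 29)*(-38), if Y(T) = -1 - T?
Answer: 1596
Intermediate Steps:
(Y(12) - 29)*(-38) = ((-1 - 1*12) - 29)*(-38) = ((-1 - 12) - 29)*(-38) = (-13 - 29)*(-38) = -42*(-38) = 1596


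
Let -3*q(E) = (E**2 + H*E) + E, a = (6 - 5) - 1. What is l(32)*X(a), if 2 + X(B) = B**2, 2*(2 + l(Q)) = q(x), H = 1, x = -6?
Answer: 12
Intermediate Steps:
a = 0 (a = 1 - 1 = 0)
q(E) = -2*E/3 - E**2/3 (q(E) = -((E**2 + 1*E) + E)/3 = -((E**2 + E) + E)/3 = -((E + E**2) + E)/3 = -(E**2 + 2*E)/3 = -2*E/3 - E**2/3)
l(Q) = -6 (l(Q) = -2 + (-1/3*(-6)*(2 - 6))/2 = -2 + (-1/3*(-6)*(-4))/2 = -2 + (1/2)*(-8) = -2 - 4 = -6)
X(B) = -2 + B**2
l(32)*X(a) = -6*(-2 + 0**2) = -6*(-2 + 0) = -6*(-2) = 12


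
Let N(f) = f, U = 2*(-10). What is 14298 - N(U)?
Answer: 14318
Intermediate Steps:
U = -20
14298 - N(U) = 14298 - 1*(-20) = 14298 + 20 = 14318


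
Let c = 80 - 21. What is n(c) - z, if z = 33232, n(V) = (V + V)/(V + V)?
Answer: -33231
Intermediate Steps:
c = 59
n(V) = 1 (n(V) = (2*V)/((2*V)) = (2*V)*(1/(2*V)) = 1)
n(c) - z = 1 - 1*33232 = 1 - 33232 = -33231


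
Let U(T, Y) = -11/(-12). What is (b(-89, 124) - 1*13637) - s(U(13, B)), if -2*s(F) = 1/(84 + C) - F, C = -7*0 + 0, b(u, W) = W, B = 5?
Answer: -567565/42 ≈ -13513.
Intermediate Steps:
U(T, Y) = 11/12 (U(T, Y) = -11*(-1/12) = 11/12)
C = 0 (C = 0 + 0 = 0)
s(F) = -1/168 + F/2 (s(F) = -(1/(84 + 0) - F)/2 = -(1/84 - F)/2 = -1/168 + F/2)
(b(-89, 124) - 1*13637) - s(U(13, B)) = (124 - 1*13637) - (-1/168 + (½)*(11/12)) = (124 - 13637) - (-1/168 + 11/24) = -13513 - 1*19/42 = -13513 - 19/42 = -567565/42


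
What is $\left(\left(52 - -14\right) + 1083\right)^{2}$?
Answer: $1320201$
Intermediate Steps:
$\left(\left(52 - -14\right) + 1083\right)^{2} = \left(\left(52 + 14\right) + 1083\right)^{2} = \left(66 + 1083\right)^{2} = 1149^{2} = 1320201$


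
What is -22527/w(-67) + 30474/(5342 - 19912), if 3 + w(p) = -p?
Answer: -165084363/466240 ≈ -354.08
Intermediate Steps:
w(p) = -3 - p
-22527/w(-67) + 30474/(5342 - 19912) = -22527/(-3 - 1*(-67)) + 30474/(5342 - 19912) = -22527/(-3 + 67) + 30474/(-14570) = -22527/64 + 30474*(-1/14570) = -22527*1/64 - 15237/7285 = -22527/64 - 15237/7285 = -165084363/466240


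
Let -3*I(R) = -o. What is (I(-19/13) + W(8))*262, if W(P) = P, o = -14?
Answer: 2620/3 ≈ 873.33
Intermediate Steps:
I(R) = -14/3 (I(R) = -(-1)*(-14)/3 = -⅓*14 = -14/3)
(I(-19/13) + W(8))*262 = (-14/3 + 8)*262 = (10/3)*262 = 2620/3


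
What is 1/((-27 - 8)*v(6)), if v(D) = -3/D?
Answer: 2/35 ≈ 0.057143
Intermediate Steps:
1/((-27 - 8)*v(6)) = 1/((-27 - 8)*(-3/6)) = 1/(-(-105)/6) = 1/(-35*(-½)) = 1/(35/2) = 2/35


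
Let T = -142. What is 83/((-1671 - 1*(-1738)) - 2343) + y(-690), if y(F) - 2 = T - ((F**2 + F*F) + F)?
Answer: -2165955483/2276 ≈ -9.5165e+5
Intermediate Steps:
y(F) = -140 - F - 2*F**2 (y(F) = 2 + (-142 - ((F**2 + F*F) + F)) = 2 + (-142 - ((F**2 + F**2) + F)) = 2 + (-142 - (2*F**2 + F)) = 2 + (-142 - (F + 2*F**2)) = 2 + (-142 + (-F - 2*F**2)) = 2 + (-142 - F - 2*F**2) = -140 - F - 2*F**2)
83/((-1671 - 1*(-1738)) - 2343) + y(-690) = 83/((-1671 - 1*(-1738)) - 2343) + (-140 - 1*(-690) - 2*(-690)**2) = 83/((-1671 + 1738) - 2343) + (-140 + 690 - 2*476100) = 83/(67 - 2343) + (-140 + 690 - 952200) = 83/(-2276) - 951650 = -1/2276*83 - 951650 = -83/2276 - 951650 = -2165955483/2276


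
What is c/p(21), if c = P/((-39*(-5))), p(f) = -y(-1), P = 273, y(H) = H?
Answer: 7/5 ≈ 1.4000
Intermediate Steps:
p(f) = 1 (p(f) = -1*(-1) = 1)
c = 7/5 (c = 273/((-39*(-5))) = 273/195 = 273*(1/195) = 7/5 ≈ 1.4000)
c/p(21) = (7/5)/1 = (7/5)*1 = 7/5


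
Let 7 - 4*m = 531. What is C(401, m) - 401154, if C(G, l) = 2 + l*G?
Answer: -453683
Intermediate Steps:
m = -131 (m = 7/4 - ¼*531 = 7/4 - 531/4 = -131)
C(G, l) = 2 + G*l
C(401, m) - 401154 = (2 + 401*(-131)) - 401154 = (2 - 52531) - 401154 = -52529 - 401154 = -453683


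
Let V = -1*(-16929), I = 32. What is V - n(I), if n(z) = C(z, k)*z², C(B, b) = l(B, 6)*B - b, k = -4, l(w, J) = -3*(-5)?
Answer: -478687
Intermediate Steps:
l(w, J) = 15
V = 16929
C(B, b) = -b + 15*B (C(B, b) = 15*B - b = -b + 15*B)
n(z) = z²*(4 + 15*z) (n(z) = (-1*(-4) + 15*z)*z² = (4 + 15*z)*z² = z²*(4 + 15*z))
V - n(I) = 16929 - 32²*(4 + 15*32) = 16929 - 1024*(4 + 480) = 16929 - 1024*484 = 16929 - 1*495616 = 16929 - 495616 = -478687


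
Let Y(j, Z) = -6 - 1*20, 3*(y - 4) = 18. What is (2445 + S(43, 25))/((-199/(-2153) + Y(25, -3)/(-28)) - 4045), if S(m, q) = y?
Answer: -14799722/24378723 ≈ -0.60708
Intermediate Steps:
y = 10 (y = 4 + (⅓)*18 = 4 + 6 = 10)
S(m, q) = 10
Y(j, Z) = -26 (Y(j, Z) = -6 - 20 = -26)
(2445 + S(43, 25))/((-199/(-2153) + Y(25, -3)/(-28)) - 4045) = (2445 + 10)/((-199/(-2153) - 26/(-28)) - 4045) = 2455/((-199*(-1/2153) - 26*(-1/28)) - 4045) = 2455/((199/2153 + 13/14) - 4045) = 2455/(30775/30142 - 4045) = 2455/(-121893615/30142) = 2455*(-30142/121893615) = -14799722/24378723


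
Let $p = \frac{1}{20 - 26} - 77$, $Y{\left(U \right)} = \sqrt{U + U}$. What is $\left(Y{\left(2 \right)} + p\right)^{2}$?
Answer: $\frac{203401}{36} \approx 5650.0$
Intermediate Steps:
$Y{\left(U \right)} = \sqrt{2} \sqrt{U}$ ($Y{\left(U \right)} = \sqrt{2 U} = \sqrt{2} \sqrt{U}$)
$p = - \frac{463}{6}$ ($p = \frac{1}{-6} - 77 = - \frac{1}{6} - 77 = - \frac{463}{6} \approx -77.167$)
$\left(Y{\left(2 \right)} + p\right)^{2} = \left(\sqrt{2} \sqrt{2} - \frac{463}{6}\right)^{2} = \left(2 - \frac{463}{6}\right)^{2} = \left(- \frac{451}{6}\right)^{2} = \frac{203401}{36}$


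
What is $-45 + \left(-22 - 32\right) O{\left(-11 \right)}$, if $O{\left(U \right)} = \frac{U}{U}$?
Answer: $-99$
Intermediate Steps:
$O{\left(U \right)} = 1$
$-45 + \left(-22 - 32\right) O{\left(-11 \right)} = -45 + \left(-22 - 32\right) 1 = -45 - 54 = -99$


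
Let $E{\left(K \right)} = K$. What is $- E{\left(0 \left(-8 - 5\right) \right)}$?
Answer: $0$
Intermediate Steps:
$- E{\left(0 \left(-8 - 5\right) \right)} = - 0 \left(-8 - 5\right) = - 0 \left(-13\right) = \left(-1\right) 0 = 0$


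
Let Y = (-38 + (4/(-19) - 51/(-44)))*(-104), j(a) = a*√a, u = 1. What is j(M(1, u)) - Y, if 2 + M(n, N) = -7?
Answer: -805350/209 - 27*I ≈ -3853.3 - 27.0*I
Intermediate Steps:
M(n, N) = -9 (M(n, N) = -2 - 7 = -9)
j(a) = a^(3/2)
Y = 805350/209 (Y = (-38 + (4*(-1/19) - 51*(-1/44)))*(-104) = (-38 + (-4/19 + 51/44))*(-104) = (-38 + 793/836)*(-104) = -30975/836*(-104) = 805350/209 ≈ 3853.3)
j(M(1, u)) - Y = (-9)^(3/2) - 1*805350/209 = -27*I - 805350/209 = -805350/209 - 27*I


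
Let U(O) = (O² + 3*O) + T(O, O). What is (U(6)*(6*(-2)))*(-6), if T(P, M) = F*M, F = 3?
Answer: 5184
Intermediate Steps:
T(P, M) = 3*M
U(O) = O² + 6*O (U(O) = (O² + 3*O) + 3*O = O² + 6*O)
(U(6)*(6*(-2)))*(-6) = ((6*(6 + 6))*(6*(-2)))*(-6) = ((6*12)*(-12))*(-6) = (72*(-12))*(-6) = -864*(-6) = 5184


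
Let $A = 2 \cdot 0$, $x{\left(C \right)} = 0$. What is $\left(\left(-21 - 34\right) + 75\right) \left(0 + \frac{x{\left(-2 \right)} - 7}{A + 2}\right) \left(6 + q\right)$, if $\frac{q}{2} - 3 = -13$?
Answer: $980$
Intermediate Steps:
$A = 0$
$q = -20$ ($q = 6 + 2 \left(-13\right) = 6 - 26 = -20$)
$\left(\left(-21 - 34\right) + 75\right) \left(0 + \frac{x{\left(-2 \right)} - 7}{A + 2}\right) \left(6 + q\right) = \left(\left(-21 - 34\right) + 75\right) \left(0 + \frac{0 - 7}{0 + 2}\right) \left(6 - 20\right) = \left(-55 + 75\right) \left(0 - \frac{7}{2}\right) \left(-14\right) = 20 \left(0 - \frac{7}{2}\right) \left(-14\right) = 20 \left(\left(- \frac{7}{2}\right) \left(-14\right)\right) = 20 \cdot 49 = 980$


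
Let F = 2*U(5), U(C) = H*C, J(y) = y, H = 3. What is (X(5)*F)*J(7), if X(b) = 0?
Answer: 0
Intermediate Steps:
U(C) = 3*C
F = 30 (F = 2*(3*5) = 2*15 = 30)
(X(5)*F)*J(7) = (0*30)*7 = 0*7 = 0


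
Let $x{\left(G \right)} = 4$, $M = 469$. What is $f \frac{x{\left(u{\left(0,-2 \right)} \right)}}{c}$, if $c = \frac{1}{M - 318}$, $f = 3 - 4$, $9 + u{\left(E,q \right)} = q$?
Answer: $-604$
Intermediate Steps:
$u{\left(E,q \right)} = -9 + q$
$f = -1$ ($f = 3 - 4 = -1$)
$c = \frac{1}{151}$ ($c = \frac{1}{469 - 318} = \frac{1}{151} \approx 0.0066225$)
$f \frac{x{\left(u{\left(0,-2 \right)} \right)}}{c} = - 4 \frac{1}{\frac{1}{151}} = - 4 \cdot 151 = \left(-1\right) 604 = -604$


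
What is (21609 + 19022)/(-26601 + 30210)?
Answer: 40631/3609 ≈ 11.258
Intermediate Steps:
(21609 + 19022)/(-26601 + 30210) = 40631/3609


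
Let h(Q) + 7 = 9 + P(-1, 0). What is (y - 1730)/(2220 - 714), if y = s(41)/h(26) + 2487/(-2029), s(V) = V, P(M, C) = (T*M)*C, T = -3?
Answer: -6942125/6111348 ≈ -1.1359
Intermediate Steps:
P(M, C) = -3*C*M (P(M, C) = (-3*M)*C = -3*C*M)
h(Q) = 2 (h(Q) = -7 + (9 - 3*0*(-1)) = -7 + (9 + 0) = -7 + 9 = 2)
y = 78215/4058 (y = 41/2 + 2487/(-2029) = 41*(½) + 2487*(-1/2029) = 41/2 - 2487/2029 = 78215/4058 ≈ 19.274)
(y - 1730)/(2220 - 714) = (78215/4058 - 1730)/(2220 - 714) = -6942125/4058/1506 = -6942125/4058*1/1506 = -6942125/6111348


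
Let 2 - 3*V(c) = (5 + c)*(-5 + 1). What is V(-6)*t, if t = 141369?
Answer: -94246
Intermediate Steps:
V(c) = 22/3 + 4*c/3 (V(c) = ⅔ - (5 + c)*(-5 + 1)/3 = ⅔ - (5 + c)*(-4)/3 = ⅔ - (-20 - 4*c)/3 = ⅔ + (20/3 + 4*c/3) = 22/3 + 4*c/3)
V(-6)*t = (22/3 + (4/3)*(-6))*141369 = (22/3 - 8)*141369 = -⅔*141369 = -94246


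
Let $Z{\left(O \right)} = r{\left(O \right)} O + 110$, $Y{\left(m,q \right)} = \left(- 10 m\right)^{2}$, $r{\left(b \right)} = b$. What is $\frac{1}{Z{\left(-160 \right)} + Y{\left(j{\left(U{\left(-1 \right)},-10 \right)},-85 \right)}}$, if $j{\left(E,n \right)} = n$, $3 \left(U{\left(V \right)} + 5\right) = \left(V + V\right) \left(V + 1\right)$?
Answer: $\frac{1}{35710} \approx 2.8003 \cdot 10^{-5}$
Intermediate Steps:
$U{\left(V \right)} = -5 + \frac{2 V \left(1 + V\right)}{3}$ ($U{\left(V \right)} = -5 + \frac{\left(V + V\right) \left(V + 1\right)}{3} = -5 + \frac{2 V \left(1 + V\right)}{3}$)
$Y{\left(m,q \right)} = 100 m^{2}$
$Z{\left(O \right)} = 110 + O^{2}$ ($Z{\left(O \right)} = O O + 110 = O^{2} + 110 = 110 + O^{2}$)
$\frac{1}{Z{\left(-160 \right)} + Y{\left(j{\left(U{\left(-1 \right)},-10 \right)},-85 \right)}} = \frac{1}{\left(110 + \left(-160\right)^{2}\right) + 100 \left(-10\right)^{2}} = \frac{1}{\left(110 + 25600\right) + 100 \cdot 100} = \frac{1}{25710 + 10000} = \frac{1}{35710}$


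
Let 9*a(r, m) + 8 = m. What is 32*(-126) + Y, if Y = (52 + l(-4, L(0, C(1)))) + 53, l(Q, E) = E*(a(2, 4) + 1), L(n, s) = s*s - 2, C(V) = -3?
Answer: -35308/9 ≈ -3923.1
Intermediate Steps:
a(r, m) = -8/9 + m/9
L(n, s) = -2 + s² (L(n, s) = s² - 2 = -2 + s²)
l(Q, E) = 5*E/9 (l(Q, E) = E*((-8/9 + (⅑)*4) + 1) = E*((-8/9 + 4/9) + 1) = E*(-4/9 + 1) = E*(5/9) = 5*E/9)
Y = 980/9 (Y = (52 + 5*(-2 + (-3)²)/9) + 53 = (52 + 5*(-2 + 9)/9) + 53 = (52 + (5/9)*7) + 53 = (52 + 35/9) + 53 = 503/9 + 53 = 980/9 ≈ 108.89)
32*(-126) + Y = 32*(-126) + 980/9 = -4032 + 980/9 = -35308/9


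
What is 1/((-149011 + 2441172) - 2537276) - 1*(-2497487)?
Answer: 612171526004/245115 ≈ 2.4975e+6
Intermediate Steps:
1/((-149011 + 2441172) - 2537276) - 1*(-2497487) = 1/(2292161 - 2537276) + 2497487 = 1/(-245115) + 2497487 = -1/245115 + 2497487 = 612171526004/245115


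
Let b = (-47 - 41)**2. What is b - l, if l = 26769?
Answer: -19025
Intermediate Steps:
b = 7744 (b = (-88)**2 = 7744)
b - l = 7744 - 1*26769 = 7744 - 26769 = -19025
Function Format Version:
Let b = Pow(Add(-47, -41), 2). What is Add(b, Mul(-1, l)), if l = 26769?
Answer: -19025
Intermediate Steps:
b = 7744 (b = Pow(-88, 2) = 7744)
Add(b, Mul(-1, l)) = Add(7744, Mul(-1, 26769)) = Add(7744, -26769) = -19025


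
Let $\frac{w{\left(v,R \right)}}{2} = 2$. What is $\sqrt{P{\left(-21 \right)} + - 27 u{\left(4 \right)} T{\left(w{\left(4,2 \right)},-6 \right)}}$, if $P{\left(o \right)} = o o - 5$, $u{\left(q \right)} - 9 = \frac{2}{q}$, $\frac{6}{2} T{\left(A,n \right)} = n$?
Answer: $\sqrt{949} \approx 30.806$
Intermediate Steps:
$w{\left(v,R \right)} = 4$ ($w{\left(v,R \right)} = 2 \cdot 2 = 4$)
$T{\left(A,n \right)} = \frac{n}{3}$
$u{\left(q \right)} = 9 + \frac{2}{q}$
$P{\left(o \right)} = -5 + o^{2}$ ($P{\left(o \right)} = o^{2} - 5 = -5 + o^{2}$)
$\sqrt{P{\left(-21 \right)} + - 27 u{\left(4 \right)} T{\left(w{\left(4,2 \right)},-6 \right)}} = \sqrt{\left(-5 + \left(-21\right)^{2}\right) + - 27 \left(9 + \frac{2}{4}\right) \frac{1}{3} \left(-6\right)} = \sqrt{\left(-5 + 441\right) + - 27 \left(9 + 2 \cdot \frac{1}{4}\right) \left(-2\right)} = \sqrt{436 + - 27 \left(9 + \frac{1}{2}\right) \left(-2\right)} = \sqrt{436 + \left(-27\right) \frac{19}{2} \left(-2\right)} = \sqrt{436 - -513} = \sqrt{436 + 513} = \sqrt{949}$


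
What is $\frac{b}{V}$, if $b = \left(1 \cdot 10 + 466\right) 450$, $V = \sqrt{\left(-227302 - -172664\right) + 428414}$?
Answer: $\frac{17850 \sqrt{23361}}{7787} \approx 350.36$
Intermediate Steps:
$V = 4 \sqrt{23361}$ ($V = \sqrt{\left(-227302 + 172664\right) + 428414} = \sqrt{-54638 + 428414} = \sqrt{373776} = 4 \sqrt{23361} \approx 611.37$)
$b = 214200$ ($b = \left(10 + 466\right) 450 = 476 \cdot 450 = 214200$)
$\frac{b}{V} = \frac{214200}{4 \sqrt{23361}} = 214200 \frac{\sqrt{23361}}{93444} = \frac{17850 \sqrt{23361}}{7787}$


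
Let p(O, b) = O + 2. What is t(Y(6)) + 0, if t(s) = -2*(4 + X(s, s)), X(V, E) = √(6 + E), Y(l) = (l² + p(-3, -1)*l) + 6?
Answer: -8 - 2*√42 ≈ -20.961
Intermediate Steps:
p(O, b) = 2 + O
Y(l) = 6 + l² - l (Y(l) = (l² + (2 - 3)*l) + 6 = (l² - l) + 6 = 6 + l² - l)
t(s) = -8 - 2*√(6 + s) (t(s) = -2*(4 + √(6 + s)) = -8 - 2*√(6 + s))
t(Y(6)) + 0 = (-8 - 2*√(6 + (6 + 6² - 1*6))) + 0 = (-8 - 2*√(6 + (6 + 36 - 6))) + 0 = (-8 - 2*√(6 + 36)) + 0 = (-8 - 2*√42) + 0 = -8 - 2*√42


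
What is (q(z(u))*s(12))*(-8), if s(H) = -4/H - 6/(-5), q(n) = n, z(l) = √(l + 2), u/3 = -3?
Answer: -104*I*√7/15 ≈ -18.344*I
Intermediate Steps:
u = -9 (u = 3*(-3) = -9)
z(l) = √(2 + l)
s(H) = 6/5 - 4/H (s(H) = -4/H - 6*(-⅕) = -4/H + 6/5 = 6/5 - 4/H)
(q(z(u))*s(12))*(-8) = (√(2 - 9)*(6/5 - 4/12))*(-8) = (√(-7)*(6/5 - 4*1/12))*(-8) = ((I*√7)*(6/5 - ⅓))*(-8) = ((I*√7)*(13/15))*(-8) = (13*I*√7/15)*(-8) = -104*I*√7/15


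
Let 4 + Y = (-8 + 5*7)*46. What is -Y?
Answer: -1238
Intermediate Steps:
Y = 1238 (Y = -4 + (-8 + 5*7)*46 = -4 + (-8 + 35)*46 = -4 + 27*46 = -4 + 1242 = 1238)
-Y = -1*1238 = -1238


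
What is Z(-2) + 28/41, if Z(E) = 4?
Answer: 192/41 ≈ 4.6829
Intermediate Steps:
Z(-2) + 28/41 = 4 + 28/41 = 192/41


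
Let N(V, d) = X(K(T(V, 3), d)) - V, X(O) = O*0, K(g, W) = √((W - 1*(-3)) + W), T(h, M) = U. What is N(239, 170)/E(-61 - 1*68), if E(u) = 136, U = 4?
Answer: -239/136 ≈ -1.7574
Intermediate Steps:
T(h, M) = 4
K(g, W) = √(3 + 2*W) (K(g, W) = √((W + 3) + W) = √((3 + W) + W) = √(3 + 2*W))
X(O) = 0
N(V, d) = -V (N(V, d) = 0 - V = -V)
N(239, 170)/E(-61 - 1*68) = -1*239/136 = -239*1/136 = -239/136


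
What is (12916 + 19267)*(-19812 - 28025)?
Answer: -1539538171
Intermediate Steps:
(12916 + 19267)*(-19812 - 28025) = 32183*(-47837) = -1539538171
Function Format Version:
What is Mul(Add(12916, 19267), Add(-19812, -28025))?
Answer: -1539538171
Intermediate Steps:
Mul(Add(12916, 19267), Add(-19812, -28025)) = Mul(32183, -47837) = -1539538171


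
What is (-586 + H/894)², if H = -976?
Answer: 68869504900/199809 ≈ 3.4468e+5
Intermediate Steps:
(-586 + H/894)² = (-586 - 976/894)² = (-586 - 976*1/894)² = (-586 - 488/447)² = (-262430/447)² = 68869504900/199809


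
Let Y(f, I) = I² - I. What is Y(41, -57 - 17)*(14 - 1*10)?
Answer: 22200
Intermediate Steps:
Y(41, -57 - 17)*(14 - 1*10) = ((-57 - 17)*(-1 + (-57 - 17)))*(14 - 1*10) = (-74*(-1 - 74))*(14 - 10) = -74*(-75)*4 = 5550*4 = 22200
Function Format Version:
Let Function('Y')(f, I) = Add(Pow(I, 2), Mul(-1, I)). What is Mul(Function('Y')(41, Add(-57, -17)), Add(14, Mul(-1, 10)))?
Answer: 22200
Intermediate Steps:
Mul(Function('Y')(41, Add(-57, -17)), Add(14, Mul(-1, 10))) = Mul(Mul(Add(-57, -17), Add(-1, Add(-57, -17))), Add(14, Mul(-1, 10))) = Mul(Mul(-74, Add(-1, -74)), Add(14, -10)) = Mul(Mul(-74, -75), 4) = Mul(5550, 4) = 22200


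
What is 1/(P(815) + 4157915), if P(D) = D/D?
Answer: 1/4157916 ≈ 2.4050e-7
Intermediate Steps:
P(D) = 1
1/(P(815) + 4157915) = 1/(1 + 4157915) = 1/4157916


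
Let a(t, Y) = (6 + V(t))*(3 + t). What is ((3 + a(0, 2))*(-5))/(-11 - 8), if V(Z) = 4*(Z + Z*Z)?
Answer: 105/19 ≈ 5.5263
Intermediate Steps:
V(Z) = 4*Z + 4*Z² (V(Z) = 4*(Z + Z²) = 4*Z + 4*Z²)
a(t, Y) = (3 + t)*(6 + 4*t*(1 + t)) (a(t, Y) = (6 + 4*t*(1 + t))*(3 + t) = (3 + t)*(6 + 4*t*(1 + t)))
((3 + a(0, 2))*(-5))/(-11 - 8) = ((3 + (18 + 4*0³ + 16*0² + 18*0))*(-5))/(-11 - 8) = ((3 + (18 + 4*0 + 16*0 + 0))*(-5))/(-19) = -(3 + (18 + 0 + 0 + 0))*(-5)/19 = -(3 + 18)*(-5)/19 = -21*(-5)/19 = -1/19*(-105) = 105/19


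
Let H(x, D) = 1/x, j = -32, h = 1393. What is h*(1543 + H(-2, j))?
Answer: 4297405/2 ≈ 2.1487e+6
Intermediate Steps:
h*(1543 + H(-2, j)) = 1393*(1543 + 1/(-2)) = 1393*(1543 - ½) = 1393*(3085/2) = 4297405/2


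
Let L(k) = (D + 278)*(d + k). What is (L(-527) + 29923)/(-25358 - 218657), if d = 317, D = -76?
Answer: 12497/244015 ≈ 0.051214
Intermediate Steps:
L(k) = 64034 + 202*k (L(k) = (-76 + 278)*(317 + k) = 202*(317 + k) = 64034 + 202*k)
(L(-527) + 29923)/(-25358 - 218657) = ((64034 + 202*(-527)) + 29923)/(-25358 - 218657) = ((64034 - 106454) + 29923)/(-244015) = (-42420 + 29923)*(-1/244015) = -12497*(-1/244015) = 12497/244015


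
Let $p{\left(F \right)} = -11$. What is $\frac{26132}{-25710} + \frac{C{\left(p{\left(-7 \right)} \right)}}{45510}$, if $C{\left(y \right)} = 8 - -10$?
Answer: $- \frac{19813409}{19501035} \approx -1.016$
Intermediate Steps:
$C{\left(y \right)} = 18$ ($C{\left(y \right)} = 8 + 10 = 18$)
$\frac{26132}{-25710} + \frac{C{\left(p{\left(-7 \right)} \right)}}{45510} = \frac{26132}{-25710} + \frac{18}{45510} = 26132 \left(- \frac{1}{25710}\right) + 18 \cdot \frac{1}{45510} = - \frac{13066}{12855} + \frac{3}{7585} = - \frac{19813409}{19501035}$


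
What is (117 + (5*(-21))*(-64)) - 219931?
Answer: -213094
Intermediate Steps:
(117 + (5*(-21))*(-64)) - 219931 = (117 - 105*(-64)) - 219931 = (117 + 6720) - 219931 = 6837 - 219931 = -213094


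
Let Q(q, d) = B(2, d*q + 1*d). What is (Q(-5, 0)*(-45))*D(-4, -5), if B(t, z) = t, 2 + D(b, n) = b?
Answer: 540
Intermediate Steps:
D(b, n) = -2 + b
Q(q, d) = 2
(Q(-5, 0)*(-45))*D(-4, -5) = (2*(-45))*(-2 - 4) = -90*(-6) = 540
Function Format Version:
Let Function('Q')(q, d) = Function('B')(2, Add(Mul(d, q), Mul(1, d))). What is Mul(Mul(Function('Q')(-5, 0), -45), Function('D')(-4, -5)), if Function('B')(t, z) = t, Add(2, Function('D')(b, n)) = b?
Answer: 540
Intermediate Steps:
Function('D')(b, n) = Add(-2, b)
Function('Q')(q, d) = 2
Mul(Mul(Function('Q')(-5, 0), -45), Function('D')(-4, -5)) = Mul(Mul(2, -45), Add(-2, -4)) = Mul(-90, -6) = 540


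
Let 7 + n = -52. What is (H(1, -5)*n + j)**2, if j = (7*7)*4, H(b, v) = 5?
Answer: 9801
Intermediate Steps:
n = -59 (n = -7 - 52 = -59)
j = 196 (j = 49*4 = 196)
(H(1, -5)*n + j)**2 = (5*(-59) + 196)**2 = (-295 + 196)**2 = (-99)**2 = 9801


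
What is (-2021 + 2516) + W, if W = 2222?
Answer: 2717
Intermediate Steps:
(-2021 + 2516) + W = (-2021 + 2516) + 2222 = 495 + 2222 = 2717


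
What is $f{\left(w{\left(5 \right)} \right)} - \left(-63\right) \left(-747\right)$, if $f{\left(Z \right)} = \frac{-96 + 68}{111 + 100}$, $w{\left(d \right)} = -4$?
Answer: $- \frac{9929899}{211} \approx -47061.0$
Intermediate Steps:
$f{\left(Z \right)} = - \frac{28}{211}$
$f{\left(w{\left(5 \right)} \right)} - \left(-63\right) \left(-747\right) = - \frac{28}{211} - \left(-63\right) \left(-747\right) = - \frac{28}{211} - 47061 = - \frac{9929899}{211}$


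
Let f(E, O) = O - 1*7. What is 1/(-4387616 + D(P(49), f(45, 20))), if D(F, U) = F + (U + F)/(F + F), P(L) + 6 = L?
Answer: -43/188665611 ≈ -2.2792e-7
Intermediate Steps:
P(L) = -6 + L
f(E, O) = -7 + O (f(E, O) = O - 7 = -7 + O)
D(F, U) = F + (F + U)/(2*F) (D(F, U) = F + (F + U)/((2*F)) = F + (F + U)*(1/(2*F)) = F + (F + U)/(2*F))
1/(-4387616 + D(P(49), f(45, 20))) = 1/(-4387616 + (½ + (-6 + 49) + (-7 + 20)/(2*(-6 + 49)))) = 1/(-4387616 + (½ + 43 + (½)*13/43)) = 1/(-4387616 + (½ + 43 + (½)*13*(1/43))) = 1/(-4387616 + (½ + 43 + 13/86)) = 1/(-4387616 + 1877/43) = 1/(-188665611/43) = -43/188665611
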